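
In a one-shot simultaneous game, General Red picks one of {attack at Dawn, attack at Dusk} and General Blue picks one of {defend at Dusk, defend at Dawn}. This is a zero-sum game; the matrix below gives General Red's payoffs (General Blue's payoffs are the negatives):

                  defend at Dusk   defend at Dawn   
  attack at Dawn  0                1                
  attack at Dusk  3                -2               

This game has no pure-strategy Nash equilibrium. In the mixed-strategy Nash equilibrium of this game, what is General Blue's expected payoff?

In a mixed equilibrium General Blue is indifferent between defend at Dusk and defend at Dawn; this condition fixes p.
  General Blue's payoff from defend at Dusk: p·0 + (1−p)·(-3) = 3p - 3
  General Blue's payoff from defend at Dawn: p·(-1) + (1−p)·2 = -3p + 2
  3p - 3 = -3p + 2  ⇒  6p = 5  ⇒  p = 5/6.
At equilibrium General Blue is indifferent across columns, so General Blue's payoff equals the payoff from defend at Dusk: (5/6)·0 + (1/6)·(-3) = -1/2.

-1/2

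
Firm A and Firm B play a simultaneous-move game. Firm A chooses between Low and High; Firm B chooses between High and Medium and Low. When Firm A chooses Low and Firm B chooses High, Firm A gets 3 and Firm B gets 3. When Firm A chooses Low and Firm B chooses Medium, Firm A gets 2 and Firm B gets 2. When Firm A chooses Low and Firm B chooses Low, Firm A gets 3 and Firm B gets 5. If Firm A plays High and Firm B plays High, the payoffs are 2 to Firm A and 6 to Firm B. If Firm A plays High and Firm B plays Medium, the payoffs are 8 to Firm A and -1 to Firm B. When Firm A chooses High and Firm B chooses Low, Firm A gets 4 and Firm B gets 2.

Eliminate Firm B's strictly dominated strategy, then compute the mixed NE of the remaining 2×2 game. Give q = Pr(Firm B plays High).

Firm B's strategy Medium is strictly dominated by Low: 5 > 2 and 2 > -1. Eliminate Medium.
Firm A's indifference between Low and High determines Firm B's mixing probability q:
  Firm A's expected payoff from Low: q·3 + (1−q)·3 = 3
  Firm A's expected payoff from High: q·2 + (1−q)·4 = -2q + 4
  3 = -2q + 4  ⇒  2q = 1  ⇒  q = 1/2.

q = 1/2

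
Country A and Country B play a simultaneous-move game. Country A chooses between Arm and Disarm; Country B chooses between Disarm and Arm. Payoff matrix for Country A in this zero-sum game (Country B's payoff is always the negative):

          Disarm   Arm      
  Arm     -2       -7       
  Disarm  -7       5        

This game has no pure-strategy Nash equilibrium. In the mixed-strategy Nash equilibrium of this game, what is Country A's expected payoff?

Set Country A's expected payoff from Arm equal to that from Disarm:
  Country A's payoff to Arm: q·(-2) + (1−q)·(-7) = 5q - 7
  Country A's payoff to Disarm: q·(-7) + (1−q)·5 = -12q + 5
  5q - 7 = -12q + 5  ⇒  17q = 12  ⇒  q = 12/17.
At equilibrium Country A is indifferent across rows, so Country A's payoff equals the payoff from Arm: (12/17)·(-2) + (5/17)·(-7) = -59/17.

-59/17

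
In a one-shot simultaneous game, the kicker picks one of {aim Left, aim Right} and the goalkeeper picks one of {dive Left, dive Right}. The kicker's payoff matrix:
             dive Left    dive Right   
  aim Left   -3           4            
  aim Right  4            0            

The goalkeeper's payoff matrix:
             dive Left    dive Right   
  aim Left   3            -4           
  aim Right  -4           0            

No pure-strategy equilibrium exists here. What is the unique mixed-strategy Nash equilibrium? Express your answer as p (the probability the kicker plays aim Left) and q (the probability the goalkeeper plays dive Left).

p = 4/11, q = 4/11

In a mixed equilibrium the goalkeeper is indifferent between dive Left and dive Right; this condition fixes p.
  the goalkeeper's payoff to dive Left: p·3 + (1−p)·(-4) = 7p - 4
  the goalkeeper's payoff to dive Right: p·(-4) + (1−p)·0 = -4p
  7p - 4 = -4p  ⇒  11p = 4  ⇒  p = 4/11.
Set the kicker's expected payoff from aim Left equal to that from aim Right:
  the kicker's payoff to aim Left: q·(-3) + (1−q)·4 = -7q + 4
  the kicker's payoff to aim Right: q·4 + (1−q)·0 = 4q
  -7q + 4 = 4q  ⇒  -11q = -4  ⇒  q = 4/11.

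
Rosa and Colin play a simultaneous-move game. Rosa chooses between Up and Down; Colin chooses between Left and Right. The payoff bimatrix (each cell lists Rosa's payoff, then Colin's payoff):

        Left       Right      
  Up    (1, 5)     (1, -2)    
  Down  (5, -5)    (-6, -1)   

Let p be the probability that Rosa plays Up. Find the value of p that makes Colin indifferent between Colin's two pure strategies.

Set Colin's expected payoff from Left equal to that from Right:
  Colin's payoff to Left: p·5 + (1−p)·(-5) = 10p - 5
  Colin's payoff to Right: p·(-2) + (1−p)·(-1) = -p - 1
  10p - 5 = -p - 1  ⇒  11p = 4  ⇒  p = 4/11.

p = 4/11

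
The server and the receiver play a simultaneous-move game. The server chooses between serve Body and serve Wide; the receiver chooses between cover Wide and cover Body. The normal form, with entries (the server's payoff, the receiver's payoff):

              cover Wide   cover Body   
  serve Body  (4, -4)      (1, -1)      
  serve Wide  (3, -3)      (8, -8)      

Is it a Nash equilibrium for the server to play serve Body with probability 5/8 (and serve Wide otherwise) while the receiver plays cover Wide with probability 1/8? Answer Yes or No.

No

Given the receiver's mix q = 1/8, the server's payoff from serve Body is 11/8 but from serve Wide is 59/8. The server strictly prefers serve Wide, so the server would not mix.
So the proposed profile is not a Nash equilibrium.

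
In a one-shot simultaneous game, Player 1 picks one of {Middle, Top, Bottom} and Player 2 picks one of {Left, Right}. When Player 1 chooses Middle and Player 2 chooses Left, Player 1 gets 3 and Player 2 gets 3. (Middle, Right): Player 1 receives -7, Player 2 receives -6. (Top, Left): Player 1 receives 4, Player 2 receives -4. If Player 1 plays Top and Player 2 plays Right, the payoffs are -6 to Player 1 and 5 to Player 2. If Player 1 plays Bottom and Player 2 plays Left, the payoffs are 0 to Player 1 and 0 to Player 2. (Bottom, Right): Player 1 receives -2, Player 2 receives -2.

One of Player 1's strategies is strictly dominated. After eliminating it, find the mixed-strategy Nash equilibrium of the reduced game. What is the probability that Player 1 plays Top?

p = 2/11

Player 1's strategy Middle is strictly dominated by Top: 4 > 3 and -6 > -7. Eliminate Middle.
Player 2's indifference between Left and Right determines Player 1's mixing probability p:
  Player 2's expected payoff from Left: p·(-4) + (1−p)·0 = -4p
  Player 2's expected payoff from Right: p·5 + (1−p)·(-2) = 7p - 2
  -4p = 7p - 2  ⇒  -11p = -2  ⇒  p = 2/11.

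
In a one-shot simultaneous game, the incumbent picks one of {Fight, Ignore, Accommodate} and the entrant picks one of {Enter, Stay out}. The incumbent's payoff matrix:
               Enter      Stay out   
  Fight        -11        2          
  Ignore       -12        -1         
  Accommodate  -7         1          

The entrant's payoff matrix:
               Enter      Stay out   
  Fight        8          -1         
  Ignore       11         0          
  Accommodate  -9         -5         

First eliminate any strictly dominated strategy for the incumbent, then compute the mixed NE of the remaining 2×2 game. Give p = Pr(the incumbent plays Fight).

The incumbent's strategy Ignore is strictly dominated by Fight: -11 > -12 and 2 > -1. Eliminate Ignore.
For the entrant to be willing to mix, the entrant must be indifferent between Enter and Stay out, which pins down the incumbent's mix.
  the entrant's expected payoff from Enter: p·8 + (1−p)·(-9) = 17p - 9
  the entrant's expected payoff from Stay out: p·(-1) + (1−p)·(-5) = 4p - 5
  17p - 9 = 4p - 5  ⇒  13p = 4  ⇒  p = 4/13.

p = 4/13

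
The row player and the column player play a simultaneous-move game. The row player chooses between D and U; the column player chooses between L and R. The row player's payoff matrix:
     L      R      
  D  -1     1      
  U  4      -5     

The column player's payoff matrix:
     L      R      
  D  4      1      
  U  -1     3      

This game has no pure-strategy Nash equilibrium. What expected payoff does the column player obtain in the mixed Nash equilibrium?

The column player's indifference between L and R determines the row player's mixing probability p:
  the column player's payoff to L: p·4 + (1−p)·(-1) = 5p - 1
  the column player's payoff to R: p·1 + (1−p)·3 = -2p + 3
  5p - 1 = -2p + 3  ⇒  7p = 4  ⇒  p = 4/7.
At equilibrium the column player is indifferent across columns, so the column player's payoff equals the payoff from L: (4/7)·4 + (3/7)·(-1) = 13/7.

13/7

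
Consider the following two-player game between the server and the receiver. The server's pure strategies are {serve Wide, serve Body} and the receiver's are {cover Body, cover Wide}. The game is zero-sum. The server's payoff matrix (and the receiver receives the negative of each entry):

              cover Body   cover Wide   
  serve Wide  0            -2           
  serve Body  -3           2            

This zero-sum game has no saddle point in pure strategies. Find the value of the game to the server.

Set the server's expected payoff from serve Wide equal to that from serve Body:
  the server's expected payoff from serve Wide: q·0 + (1−q)·(-2) = 2q - 2
  the server's expected payoff from serve Body: q·(-3) + (1−q)·2 = -5q + 2
  2q - 2 = -5q + 2  ⇒  7q = 4  ⇒  q = 4/7.
The value is the server's expected payoff against this mix (using serve Wide): (4/7)·0 + (3/7)·(-2) = -6/7.

v = -6/7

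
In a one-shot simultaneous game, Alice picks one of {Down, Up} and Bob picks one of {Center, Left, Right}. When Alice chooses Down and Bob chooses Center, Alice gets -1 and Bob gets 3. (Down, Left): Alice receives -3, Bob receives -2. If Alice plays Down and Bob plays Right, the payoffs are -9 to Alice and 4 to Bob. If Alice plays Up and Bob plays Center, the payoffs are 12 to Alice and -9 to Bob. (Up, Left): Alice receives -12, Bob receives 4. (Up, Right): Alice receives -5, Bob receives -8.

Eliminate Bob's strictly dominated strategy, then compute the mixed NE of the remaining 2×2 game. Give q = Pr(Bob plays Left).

Bob's strategy Center is strictly dominated by Right: 4 > 3 and -8 > -9. Eliminate Center.
In a mixed equilibrium Alice is indifferent between Down and Up; this condition fixes q.
  Alice's expected payoff from Down: q·(-3) + (1−q)·(-9) = 6q - 9
  Alice's expected payoff from Up: q·(-12) + (1−q)·(-5) = -7q - 5
  6q - 9 = -7q - 5  ⇒  13q = 4  ⇒  q = 4/13.

q = 4/13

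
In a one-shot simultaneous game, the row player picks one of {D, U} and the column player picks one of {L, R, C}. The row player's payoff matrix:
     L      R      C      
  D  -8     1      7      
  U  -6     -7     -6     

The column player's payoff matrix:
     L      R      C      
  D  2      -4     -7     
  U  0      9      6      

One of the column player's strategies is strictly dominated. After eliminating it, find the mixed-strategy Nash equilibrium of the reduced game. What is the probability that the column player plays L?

The column player's strategy C is strictly dominated by R: -4 > -7 and 9 > 6. Eliminate C.
Set the row player's expected payoff from D equal to that from U:
  the row player's expected payoff from D: q·(-8) + (1−q)·1 = -9q + 1
  the row player's expected payoff from U: q·(-6) + (1−q)·(-7) = q - 7
  -9q + 1 = q - 7  ⇒  -10q = -8  ⇒  q = 4/5.

q = 4/5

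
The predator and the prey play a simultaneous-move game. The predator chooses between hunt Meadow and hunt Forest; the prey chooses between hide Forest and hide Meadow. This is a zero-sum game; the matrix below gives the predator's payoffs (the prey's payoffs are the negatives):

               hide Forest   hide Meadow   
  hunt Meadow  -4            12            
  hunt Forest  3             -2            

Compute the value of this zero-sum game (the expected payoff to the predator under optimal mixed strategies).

In a mixed equilibrium the predator is indifferent between hunt Meadow and hunt Forest; this condition fixes q.
  the predator's payoff from hunt Meadow: q·(-4) + (1−q)·12 = -16q + 12
  the predator's payoff from hunt Forest: q·3 + (1−q)·(-2) = 5q - 2
  -16q + 12 = 5q - 2  ⇒  -21q = -14  ⇒  q = 2/3.
The value is the predator's expected payoff against this mix (using hunt Meadow): (2/3)·(-4) + (1/3)·12 = 4/3.

v = 4/3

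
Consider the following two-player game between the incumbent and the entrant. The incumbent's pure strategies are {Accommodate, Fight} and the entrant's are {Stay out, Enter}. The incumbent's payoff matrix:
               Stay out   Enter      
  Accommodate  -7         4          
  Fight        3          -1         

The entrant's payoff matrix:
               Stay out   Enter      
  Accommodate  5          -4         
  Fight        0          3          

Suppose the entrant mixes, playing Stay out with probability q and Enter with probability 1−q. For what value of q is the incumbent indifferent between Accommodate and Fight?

q = 1/3

Set the incumbent's expected payoff from Accommodate equal to that from Fight:
  the incumbent's payoff from Accommodate: q·(-7) + (1−q)·4 = -11q + 4
  the incumbent's payoff from Fight: q·3 + (1−q)·(-1) = 4q - 1
  -11q + 4 = 4q - 1  ⇒  -15q = -5  ⇒  q = 1/3.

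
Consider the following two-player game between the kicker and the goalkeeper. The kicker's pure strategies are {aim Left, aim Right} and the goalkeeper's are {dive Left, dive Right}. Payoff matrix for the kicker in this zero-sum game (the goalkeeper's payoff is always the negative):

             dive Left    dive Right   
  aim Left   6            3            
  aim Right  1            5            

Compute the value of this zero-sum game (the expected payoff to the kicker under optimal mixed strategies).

Set the kicker's expected payoff from aim Left equal to that from aim Right:
  the kicker's payoff from aim Left: q·6 + (1−q)·3 = 3q + 3
  the kicker's payoff from aim Right: q·1 + (1−q)·5 = -4q + 5
  3q + 3 = -4q + 5  ⇒  7q = 2  ⇒  q = 2/7.
The value is the kicker's expected payoff against this mix (using aim Left): (2/7)·6 + (5/7)·3 = 27/7.

v = 27/7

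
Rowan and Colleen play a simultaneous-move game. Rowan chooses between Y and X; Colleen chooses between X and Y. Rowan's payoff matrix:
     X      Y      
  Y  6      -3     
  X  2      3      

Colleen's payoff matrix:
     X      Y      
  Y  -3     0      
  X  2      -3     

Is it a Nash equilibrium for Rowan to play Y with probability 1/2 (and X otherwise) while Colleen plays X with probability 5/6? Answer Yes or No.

Given Rowan's mix p = 1/2, Colleen's payoff from X is -1/2 but from Y is -3/2. Colleen strictly prefers X, so Colleen would not mix.
So the proposed profile is not a Nash equilibrium.

No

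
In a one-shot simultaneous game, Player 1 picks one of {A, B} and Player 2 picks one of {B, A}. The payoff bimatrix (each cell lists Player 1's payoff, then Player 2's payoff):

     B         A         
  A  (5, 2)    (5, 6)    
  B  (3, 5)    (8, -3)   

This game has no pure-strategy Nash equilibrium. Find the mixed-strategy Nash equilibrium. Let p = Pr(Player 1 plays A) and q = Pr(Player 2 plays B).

p = 2/3, q = 3/5

Player 2's indifference between B and A determines Player 1's mixing probability p:
  Player 2's payoff from B: p·2 + (1−p)·5 = -3p + 5
  Player 2's payoff from A: p·6 + (1−p)·(-3) = 9p - 3
  -3p + 5 = 9p - 3  ⇒  -12p = -8  ⇒  p = 2/3.
Player 1's indifference between A and B determines Player 2's mixing probability q:
  Player 1's payoff to A: q·5 + (1−q)·5 = 5
  Player 1's payoff to B: q·3 + (1−q)·8 = -5q + 8
  5 = -5q + 8  ⇒  5q = 3  ⇒  q = 3/5.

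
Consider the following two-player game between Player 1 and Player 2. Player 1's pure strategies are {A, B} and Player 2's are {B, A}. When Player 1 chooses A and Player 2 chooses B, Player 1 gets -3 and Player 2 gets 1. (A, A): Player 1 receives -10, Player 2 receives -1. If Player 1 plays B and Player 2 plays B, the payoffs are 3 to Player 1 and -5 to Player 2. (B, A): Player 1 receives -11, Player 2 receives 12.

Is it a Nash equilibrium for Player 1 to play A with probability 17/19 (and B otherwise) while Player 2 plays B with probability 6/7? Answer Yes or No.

Given Player 2's mix q = 6/7, Player 1's payoff from A is -4 but from B is 1. Player 1 strictly prefers B, so Player 1 would not mix.
So the proposed profile is not a Nash equilibrium.

No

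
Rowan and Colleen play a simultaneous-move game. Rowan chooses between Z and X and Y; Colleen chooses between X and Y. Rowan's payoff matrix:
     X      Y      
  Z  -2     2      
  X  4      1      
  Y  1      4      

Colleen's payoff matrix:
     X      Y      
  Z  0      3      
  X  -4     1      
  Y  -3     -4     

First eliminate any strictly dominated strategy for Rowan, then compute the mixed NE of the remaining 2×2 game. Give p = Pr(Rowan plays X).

p = 1/6

Rowan's strategy Z is strictly dominated by Y: 1 > -2 and 4 > 2. Eliminate Z.
In a mixed equilibrium Colleen is indifferent between X and Y; this condition fixes p.
  Colleen's expected payoff from X: p·(-4) + (1−p)·(-3) = -p - 3
  Colleen's expected payoff from Y: p·1 + (1−p)·(-4) = 5p - 4
  -p - 3 = 5p - 4  ⇒  -6p = -1  ⇒  p = 1/6.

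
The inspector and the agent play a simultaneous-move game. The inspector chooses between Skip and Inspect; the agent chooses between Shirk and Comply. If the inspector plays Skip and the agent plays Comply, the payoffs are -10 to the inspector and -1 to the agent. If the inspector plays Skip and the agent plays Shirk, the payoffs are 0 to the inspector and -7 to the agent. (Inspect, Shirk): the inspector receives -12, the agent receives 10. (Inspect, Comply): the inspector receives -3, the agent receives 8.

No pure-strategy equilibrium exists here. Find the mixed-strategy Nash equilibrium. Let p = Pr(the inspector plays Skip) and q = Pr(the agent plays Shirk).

For the agent to be willing to mix, the agent must be indifferent between Shirk and Comply, which pins down the inspector's mix.
  the agent's expected payoff from Shirk: p·(-7) + (1−p)·10 = -17p + 10
  the agent's expected payoff from Comply: p·(-1) + (1−p)·8 = -9p + 8
  -17p + 10 = -9p + 8  ⇒  -8p = -2  ⇒  p = 1/4.
Set the inspector's expected payoff from Skip equal to that from Inspect:
  the inspector's expected payoff from Skip: q·0 + (1−q)·(-10) = 10q - 10
  the inspector's expected payoff from Inspect: q·(-12) + (1−q)·(-3) = -9q - 3
  10q - 10 = -9q - 3  ⇒  19q = 7  ⇒  q = 7/19.

p = 1/4, q = 7/19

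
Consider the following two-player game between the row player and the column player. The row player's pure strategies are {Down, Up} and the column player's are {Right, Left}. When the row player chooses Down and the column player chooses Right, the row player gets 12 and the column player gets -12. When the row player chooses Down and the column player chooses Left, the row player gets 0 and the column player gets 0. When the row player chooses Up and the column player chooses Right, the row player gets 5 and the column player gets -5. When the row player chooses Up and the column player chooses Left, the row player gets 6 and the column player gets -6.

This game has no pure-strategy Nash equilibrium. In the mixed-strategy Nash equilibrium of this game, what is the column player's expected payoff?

For the column player to be willing to mix, the column player must be indifferent between Right and Left, which pins down the row player's mix.
  the column player's payoff from Right: p·(-12) + (1−p)·(-5) = -7p - 5
  the column player's payoff from Left: p·0 + (1−p)·(-6) = 6p - 6
  -7p - 5 = 6p - 6  ⇒  -13p = -1  ⇒  p = 1/13.
At equilibrium the column player is indifferent across columns, so the column player's payoff equals the payoff from Right: (1/13)·(-12) + (12/13)·(-5) = -72/13.

-72/13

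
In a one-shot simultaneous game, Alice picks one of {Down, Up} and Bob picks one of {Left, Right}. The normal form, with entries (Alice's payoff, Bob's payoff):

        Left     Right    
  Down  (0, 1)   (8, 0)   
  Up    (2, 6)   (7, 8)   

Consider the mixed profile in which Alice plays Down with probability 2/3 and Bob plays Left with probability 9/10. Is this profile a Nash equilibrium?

Given Bob's mix q = 9/10, Alice's payoff from Down is 4/5 but from Up is 5/2. Alice strictly prefers Up, so Alice would not mix.
So the proposed profile is not a Nash equilibrium.

No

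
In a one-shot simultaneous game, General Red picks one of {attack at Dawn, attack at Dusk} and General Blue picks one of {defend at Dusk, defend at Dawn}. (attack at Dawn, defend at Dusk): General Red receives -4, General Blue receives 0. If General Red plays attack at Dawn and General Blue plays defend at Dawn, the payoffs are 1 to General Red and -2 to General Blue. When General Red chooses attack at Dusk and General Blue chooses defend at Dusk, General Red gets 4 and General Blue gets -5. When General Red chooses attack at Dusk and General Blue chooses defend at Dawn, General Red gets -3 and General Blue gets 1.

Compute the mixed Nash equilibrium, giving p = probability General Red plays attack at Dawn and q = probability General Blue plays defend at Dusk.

Set General Blue's expected payoff from defend at Dusk equal to that from defend at Dawn:
  General Blue's expected payoff from defend at Dusk: p·0 + (1−p)·(-5) = 5p - 5
  General Blue's expected payoff from defend at Dawn: p·(-2) + (1−p)·1 = -3p + 1
  5p - 5 = -3p + 1  ⇒  8p = 6  ⇒  p = 3/4.
Set General Red's expected payoff from attack at Dawn equal to that from attack at Dusk:
  General Red's payoff from attack at Dawn: q·(-4) + (1−q)·1 = -5q + 1
  General Red's payoff from attack at Dusk: q·4 + (1−q)·(-3) = 7q - 3
  -5q + 1 = 7q - 3  ⇒  -12q = -4  ⇒  q = 1/3.

p = 3/4, q = 1/3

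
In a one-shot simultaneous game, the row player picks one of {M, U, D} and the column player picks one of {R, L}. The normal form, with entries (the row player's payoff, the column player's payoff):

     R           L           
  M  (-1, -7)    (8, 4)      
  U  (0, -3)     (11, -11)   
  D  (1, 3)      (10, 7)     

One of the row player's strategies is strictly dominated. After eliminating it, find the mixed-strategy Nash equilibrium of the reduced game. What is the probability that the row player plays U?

The row player's strategy M is strictly dominated by D: 1 > -1 and 10 > 8. Eliminate M.
In a mixed equilibrium the column player is indifferent between R and L; this condition fixes p.
  the column player's payoff from R: p·(-3) + (1−p)·3 = -6p + 3
  the column player's payoff from L: p·(-11) + (1−p)·7 = -18p + 7
  -6p + 3 = -18p + 7  ⇒  12p = 4  ⇒  p = 1/3.

p = 1/3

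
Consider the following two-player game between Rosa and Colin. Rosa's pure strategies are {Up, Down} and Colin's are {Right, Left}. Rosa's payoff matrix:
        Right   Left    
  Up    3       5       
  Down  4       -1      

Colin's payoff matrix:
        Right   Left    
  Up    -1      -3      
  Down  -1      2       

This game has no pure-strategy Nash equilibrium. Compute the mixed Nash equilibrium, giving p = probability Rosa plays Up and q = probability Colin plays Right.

For Colin to be willing to mix, Colin must be indifferent between Right and Left, which pins down Rosa's mix.
  Colin's payoff to Right: p·(-1) + (1−p)·(-1) = -1
  Colin's payoff to Left: p·(-3) + (1−p)·2 = -5p + 2
  -1 = -5p + 2  ⇒  5p = 3  ⇒  p = 3/5.
Set Rosa's expected payoff from Up equal to that from Down:
  Rosa's payoff from Up: q·3 + (1−q)·5 = -2q + 5
  Rosa's payoff from Down: q·4 + (1−q)·(-1) = 5q - 1
  -2q + 5 = 5q - 1  ⇒  -7q = -6  ⇒  q = 6/7.

p = 3/5, q = 6/7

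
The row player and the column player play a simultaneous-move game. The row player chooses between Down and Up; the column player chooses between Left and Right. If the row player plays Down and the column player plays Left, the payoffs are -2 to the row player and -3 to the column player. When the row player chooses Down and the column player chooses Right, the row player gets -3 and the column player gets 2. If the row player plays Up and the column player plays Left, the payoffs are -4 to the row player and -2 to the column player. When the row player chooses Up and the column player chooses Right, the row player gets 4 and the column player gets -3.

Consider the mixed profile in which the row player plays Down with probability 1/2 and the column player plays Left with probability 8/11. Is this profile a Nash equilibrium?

Given the row player's mix p = 1/2, the column player's payoff from Left is -5/2 but from Right is -1/2. The column player strictly prefers Right, so the column player would not mix.
So the proposed profile is not a Nash equilibrium.

No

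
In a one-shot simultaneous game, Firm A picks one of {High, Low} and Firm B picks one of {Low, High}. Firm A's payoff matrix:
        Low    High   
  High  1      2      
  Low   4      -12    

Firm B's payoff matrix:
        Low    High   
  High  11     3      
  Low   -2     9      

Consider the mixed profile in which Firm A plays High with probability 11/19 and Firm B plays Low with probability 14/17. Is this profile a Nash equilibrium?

Check Firm B's indifference given Firm A's mix p = 11/19:
  payoff from Low = 105/19; payoff from High = 105/19 — equal.
Check Firm A's indifference given Firm B's mix q = 14/17:
  payoff from High = 20/17; payoff from Low = 20/17 — equal.
Both players are indifferent, so neither can profitably deviate.

Yes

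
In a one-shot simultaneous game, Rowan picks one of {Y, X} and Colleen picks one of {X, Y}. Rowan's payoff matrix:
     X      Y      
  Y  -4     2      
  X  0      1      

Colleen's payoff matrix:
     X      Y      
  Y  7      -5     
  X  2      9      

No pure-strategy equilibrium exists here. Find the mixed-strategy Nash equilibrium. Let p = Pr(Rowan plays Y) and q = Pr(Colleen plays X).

p = 7/19, q = 1/5

Set Colleen's expected payoff from X equal to that from Y:
  Colleen's payoff to X: p·7 + (1−p)·2 = 5p + 2
  Colleen's payoff to Y: p·(-5) + (1−p)·9 = -14p + 9
  5p + 2 = -14p + 9  ⇒  19p = 7  ⇒  p = 7/19.
Set Rowan's expected payoff from Y equal to that from X:
  Rowan's payoff to Y: q·(-4) + (1−q)·2 = -6q + 2
  Rowan's payoff to X: q·0 + (1−q)·1 = -q + 1
  -6q + 2 = -q + 1  ⇒  -5q = -1  ⇒  q = 1/5.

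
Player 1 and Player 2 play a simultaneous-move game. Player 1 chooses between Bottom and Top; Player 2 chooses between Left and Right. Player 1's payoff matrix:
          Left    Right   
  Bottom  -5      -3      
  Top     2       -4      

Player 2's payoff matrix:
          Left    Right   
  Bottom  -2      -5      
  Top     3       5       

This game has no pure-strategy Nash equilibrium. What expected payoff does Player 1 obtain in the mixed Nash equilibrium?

-13/4

In a mixed equilibrium Player 1 is indifferent between Bottom and Top; this condition fixes q.
  Player 1's payoff to Bottom: q·(-5) + (1−q)·(-3) = -2q - 3
  Player 1's payoff to Top: q·2 + (1−q)·(-4) = 6q - 4
  -2q - 3 = 6q - 4  ⇒  -8q = -1  ⇒  q = 1/8.
At equilibrium Player 1 is indifferent across rows, so Player 1's payoff equals the payoff from Bottom: (1/8)·(-5) + (7/8)·(-3) = -13/4.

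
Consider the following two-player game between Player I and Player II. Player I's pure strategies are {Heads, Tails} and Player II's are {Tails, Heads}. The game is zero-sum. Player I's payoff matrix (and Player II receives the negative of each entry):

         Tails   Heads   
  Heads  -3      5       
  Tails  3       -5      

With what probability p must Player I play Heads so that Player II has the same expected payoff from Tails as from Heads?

p = 1/2

Set Player II's expected payoff from Tails equal to that from Heads:
  Player II's payoff from Tails: p·3 + (1−p)·(-3) = 6p - 3
  Player II's payoff from Heads: p·(-5) + (1−p)·5 = -10p + 5
  6p - 3 = -10p + 5  ⇒  16p = 8  ⇒  p = 1/2.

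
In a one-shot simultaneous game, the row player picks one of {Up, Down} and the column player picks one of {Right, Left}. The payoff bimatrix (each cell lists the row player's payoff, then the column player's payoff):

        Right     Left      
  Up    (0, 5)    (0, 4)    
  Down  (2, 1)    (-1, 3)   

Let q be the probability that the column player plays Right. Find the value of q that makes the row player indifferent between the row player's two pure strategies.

Set the row player's expected payoff from Up equal to that from Down:
  the row player's payoff from Up: q·0 + (1−q)·0 = 0
  the row player's payoff from Down: q·2 + (1−q)·(-1) = 3q - 1
  0 = 3q - 1  ⇒  -3q = -1  ⇒  q = 1/3.

q = 1/3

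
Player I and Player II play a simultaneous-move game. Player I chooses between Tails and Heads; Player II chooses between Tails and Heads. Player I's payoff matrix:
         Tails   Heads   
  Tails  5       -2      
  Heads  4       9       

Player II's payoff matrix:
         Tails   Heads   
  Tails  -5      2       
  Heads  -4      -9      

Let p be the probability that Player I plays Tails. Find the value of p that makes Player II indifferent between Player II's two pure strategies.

In a mixed equilibrium Player II is indifferent between Tails and Heads; this condition fixes p.
  Player II's payoff from Tails: p·(-5) + (1−p)·(-4) = -p - 4
  Player II's payoff from Heads: p·2 + (1−p)·(-9) = 11p - 9
  -p - 4 = 11p - 9  ⇒  -12p = -5  ⇒  p = 5/12.

p = 5/12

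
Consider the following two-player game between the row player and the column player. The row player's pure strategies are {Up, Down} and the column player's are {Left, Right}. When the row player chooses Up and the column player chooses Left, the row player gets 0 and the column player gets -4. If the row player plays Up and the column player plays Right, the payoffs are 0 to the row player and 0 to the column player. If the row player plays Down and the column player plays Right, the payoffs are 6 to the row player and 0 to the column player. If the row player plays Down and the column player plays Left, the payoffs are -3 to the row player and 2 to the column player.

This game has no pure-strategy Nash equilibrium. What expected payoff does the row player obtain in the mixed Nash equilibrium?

0

Set the row player's expected payoff from Up equal to that from Down:
  the row player's expected payoff from Up: q·0 + (1−q)·0 = 0
  the row player's expected payoff from Down: q·(-3) + (1−q)·6 = -9q + 6
  0 = -9q + 6  ⇒  9q = 6  ⇒  q = 2/3.
At equilibrium the row player is indifferent across rows, so the row player's payoff equals the payoff from Up: (2/3)·0 + (1/3)·0 = 0.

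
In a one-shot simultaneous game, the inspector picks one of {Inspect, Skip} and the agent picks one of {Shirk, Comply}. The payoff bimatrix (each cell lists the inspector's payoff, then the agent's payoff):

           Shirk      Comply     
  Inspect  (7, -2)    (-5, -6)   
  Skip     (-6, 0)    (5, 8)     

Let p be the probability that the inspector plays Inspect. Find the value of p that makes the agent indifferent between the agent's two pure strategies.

p = 2/3

In a mixed equilibrium the agent is indifferent between Shirk and Comply; this condition fixes p.
  the agent's payoff from Shirk: p·(-2) + (1−p)·0 = -2p
  the agent's payoff from Comply: p·(-6) + (1−p)·8 = -14p + 8
  -2p = -14p + 8  ⇒  12p = 8  ⇒  p = 2/3.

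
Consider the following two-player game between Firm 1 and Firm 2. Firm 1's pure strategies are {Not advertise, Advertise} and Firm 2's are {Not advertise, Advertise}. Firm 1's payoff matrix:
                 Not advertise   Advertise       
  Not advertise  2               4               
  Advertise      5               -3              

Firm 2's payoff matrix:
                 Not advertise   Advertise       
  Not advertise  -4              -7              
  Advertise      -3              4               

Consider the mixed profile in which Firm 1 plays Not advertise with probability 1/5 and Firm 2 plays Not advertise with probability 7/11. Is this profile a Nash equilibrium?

No

Given Firm 1's mix p = 1/5, Firm 2's payoff from Not advertise is -16/5 but from Advertise is 9/5. Firm 2 strictly prefers Advertise, so Firm 2 would not mix.
So the proposed profile is not a Nash equilibrium.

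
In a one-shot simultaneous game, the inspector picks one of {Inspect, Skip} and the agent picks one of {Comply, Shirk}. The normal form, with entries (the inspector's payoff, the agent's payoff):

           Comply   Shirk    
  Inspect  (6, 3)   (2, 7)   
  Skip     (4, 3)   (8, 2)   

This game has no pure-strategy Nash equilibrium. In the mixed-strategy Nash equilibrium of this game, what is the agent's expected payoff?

Set the agent's expected payoff from Comply equal to that from Shirk:
  the agent's payoff to Comply: p·3 + (1−p)·3 = 3
  the agent's payoff to Shirk: p·7 + (1−p)·2 = 5p + 2
  3 = 5p + 2  ⇒  -5p = -1  ⇒  p = 1/5.
At equilibrium the agent is indifferent across columns, so the agent's payoff equals the payoff from Comply: (1/5)·3 + (4/5)·3 = 3.

3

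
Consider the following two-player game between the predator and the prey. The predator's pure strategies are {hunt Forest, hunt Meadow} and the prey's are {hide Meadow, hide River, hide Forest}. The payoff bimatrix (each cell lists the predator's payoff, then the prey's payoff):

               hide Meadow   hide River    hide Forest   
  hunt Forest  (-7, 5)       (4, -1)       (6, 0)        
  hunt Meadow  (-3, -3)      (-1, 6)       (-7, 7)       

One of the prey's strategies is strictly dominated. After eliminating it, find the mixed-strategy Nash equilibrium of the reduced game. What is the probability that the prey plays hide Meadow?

The prey's strategy hide River is strictly dominated by hide Forest: 0 > -1 and 7 > 6. Eliminate hide River.
The prey's mix must leave the predator indifferent between hunt Forest and hunt Meadow.
  the predator's payoff to hunt Forest: q·(-7) + (1−q)·6 = -13q + 6
  the predator's payoff to hunt Meadow: q·(-3) + (1−q)·(-7) = 4q - 7
  -13q + 6 = 4q - 7  ⇒  -17q = -13  ⇒  q = 13/17.

q = 13/17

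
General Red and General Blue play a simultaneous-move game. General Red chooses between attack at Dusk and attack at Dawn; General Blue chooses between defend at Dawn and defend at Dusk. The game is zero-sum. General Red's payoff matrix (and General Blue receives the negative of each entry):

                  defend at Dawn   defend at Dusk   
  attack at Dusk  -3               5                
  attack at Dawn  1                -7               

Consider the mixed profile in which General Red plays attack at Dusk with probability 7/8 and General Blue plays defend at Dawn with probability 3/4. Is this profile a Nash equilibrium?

No

Given General Red's mix p = 7/8, General Blue's payoff from defend at Dawn is 5/2 but from defend at Dusk is -7/2. General Blue strictly prefers defend at Dawn, so General Blue would not mix.
So the proposed profile is not a Nash equilibrium.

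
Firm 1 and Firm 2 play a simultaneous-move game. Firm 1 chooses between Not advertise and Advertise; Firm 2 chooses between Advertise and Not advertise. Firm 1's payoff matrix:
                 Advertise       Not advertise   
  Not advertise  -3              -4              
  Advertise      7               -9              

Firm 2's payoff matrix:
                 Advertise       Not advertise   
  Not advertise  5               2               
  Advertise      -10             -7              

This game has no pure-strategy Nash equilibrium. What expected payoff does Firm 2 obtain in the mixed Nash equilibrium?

-5/2

Set Firm 2's expected payoff from Advertise equal to that from Not advertise:
  Firm 2's payoff from Advertise: p·5 + (1−p)·(-10) = 15p - 10
  Firm 2's payoff from Not advertise: p·2 + (1−p)·(-7) = 9p - 7
  15p - 10 = 9p - 7  ⇒  6p = 3  ⇒  p = 1/2.
At equilibrium Firm 2 is indifferent across columns, so Firm 2's payoff equals the payoff from Advertise: (1/2)·5 + (1/2)·(-10) = -5/2.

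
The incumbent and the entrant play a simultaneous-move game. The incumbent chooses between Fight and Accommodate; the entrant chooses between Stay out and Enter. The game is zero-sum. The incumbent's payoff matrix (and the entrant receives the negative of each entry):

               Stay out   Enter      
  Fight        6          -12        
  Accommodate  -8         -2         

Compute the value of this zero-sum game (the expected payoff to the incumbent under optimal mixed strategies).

The incumbent's indifference between Fight and Accommodate determines the entrant's mixing probability q:
  the incumbent's expected payoff from Fight: q·6 + (1−q)·(-12) = 18q - 12
  the incumbent's expected payoff from Accommodate: q·(-8) + (1−q)·(-2) = -6q - 2
  18q - 12 = -6q - 2  ⇒  24q = 10  ⇒  q = 5/12.
The value is the incumbent's expected payoff against this mix (using Fight): (5/12)·6 + (7/12)·(-12) = -9/2.

v = -9/2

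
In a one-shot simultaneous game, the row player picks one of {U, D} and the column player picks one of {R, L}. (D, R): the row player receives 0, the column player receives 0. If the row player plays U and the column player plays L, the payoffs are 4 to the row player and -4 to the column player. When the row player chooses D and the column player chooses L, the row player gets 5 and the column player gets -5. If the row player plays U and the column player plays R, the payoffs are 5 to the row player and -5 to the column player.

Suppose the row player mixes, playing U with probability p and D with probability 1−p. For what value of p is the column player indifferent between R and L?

Set the column player's expected payoff from R equal to that from L:
  the column player's payoff to R: p·(-5) + (1−p)·0 = -5p
  the column player's payoff to L: p·(-4) + (1−p)·(-5) = p - 5
  -5p = p - 5  ⇒  -6p = -5  ⇒  p = 5/6.

p = 5/6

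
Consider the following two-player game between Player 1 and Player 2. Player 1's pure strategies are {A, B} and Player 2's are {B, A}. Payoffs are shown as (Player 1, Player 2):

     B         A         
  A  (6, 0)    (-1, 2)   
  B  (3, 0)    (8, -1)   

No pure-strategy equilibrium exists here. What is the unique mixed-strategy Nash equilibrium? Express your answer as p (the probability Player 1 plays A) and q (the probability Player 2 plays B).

p = 1/3, q = 3/4

Player 1's mix must leave Player 2 indifferent between B and A.
  Player 2's payoff to B: p·0 + (1−p)·0 = 0
  Player 2's payoff to A: p·2 + (1−p)·(-1) = 3p - 1
  0 = 3p - 1  ⇒  -3p = -1  ⇒  p = 1/3.
Player 1's indifference between A and B determines Player 2's mixing probability q:
  Player 1's payoff from A: q·6 + (1−q)·(-1) = 7q - 1
  Player 1's payoff from B: q·3 + (1−q)·8 = -5q + 8
  7q - 1 = -5q + 8  ⇒  12q = 9  ⇒  q = 3/4.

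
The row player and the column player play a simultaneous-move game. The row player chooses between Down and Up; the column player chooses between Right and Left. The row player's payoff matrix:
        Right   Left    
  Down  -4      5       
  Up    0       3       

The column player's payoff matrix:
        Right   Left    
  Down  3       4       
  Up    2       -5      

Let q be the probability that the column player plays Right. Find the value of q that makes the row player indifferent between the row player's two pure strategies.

q = 1/3

The row player's indifference between Down and Up determines the column player's mixing probability q:
  the row player's expected payoff from Down: q·(-4) + (1−q)·5 = -9q + 5
  the row player's expected payoff from Up: q·0 + (1−q)·3 = -3q + 3
  -9q + 5 = -3q + 3  ⇒  -6q = -2  ⇒  q = 1/3.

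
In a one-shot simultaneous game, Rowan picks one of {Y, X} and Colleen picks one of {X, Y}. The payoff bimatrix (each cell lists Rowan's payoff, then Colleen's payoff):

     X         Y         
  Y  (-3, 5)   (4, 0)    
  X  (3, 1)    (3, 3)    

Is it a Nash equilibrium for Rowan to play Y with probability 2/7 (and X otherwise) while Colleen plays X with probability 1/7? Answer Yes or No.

Check Colleen's indifference given Rowan's mix p = 2/7:
  payoff from X = 15/7; payoff from Y = 15/7 — equal.
Check Rowan's indifference given Colleen's mix q = 1/7:
  payoff from Y = 3; payoff from X = 3 — equal.
Both players are indifferent, so neither can profitably deviate.

Yes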